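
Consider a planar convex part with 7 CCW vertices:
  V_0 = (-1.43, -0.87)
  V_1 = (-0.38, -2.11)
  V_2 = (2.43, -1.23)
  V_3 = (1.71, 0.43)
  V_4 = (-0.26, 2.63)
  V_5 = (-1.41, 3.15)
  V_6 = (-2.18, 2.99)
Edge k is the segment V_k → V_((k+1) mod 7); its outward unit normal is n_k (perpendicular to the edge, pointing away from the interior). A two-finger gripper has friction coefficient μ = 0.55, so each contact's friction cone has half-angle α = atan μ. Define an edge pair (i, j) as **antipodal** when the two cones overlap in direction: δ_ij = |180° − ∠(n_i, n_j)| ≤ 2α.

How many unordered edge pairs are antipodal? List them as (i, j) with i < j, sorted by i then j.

α = atan 0.55 = 28.81°;  2α = 57.62°
n_0 = (-0.7632, -0.6462)
n_1 = (+0.2989, -0.9543)
n_2 = (+0.9174, +0.3979)
n_3 = (+0.7450, +0.6671)
n_4 = (+0.4120, +0.9112)
n_5 = (-0.2034, +0.9791)
n_6 = (-0.9816, -0.1907)
  (0,1): δ = 112.87°  ·
  (0,2): δ = 16.81°  ✓
  (0,3): δ = 1.59°  ✓
  (0,4): δ = 25.41°  ✓
  (0,5): δ = 61.48°  ·
  (0,6): δ = 150.74°  ·
  (1,2): δ = 83.94°  ·
  (1,3): δ = 65.55°  ·
  (1,4): δ = 41.72°  ✓
  (1,5): δ = 5.65°  ✓
  (1,6): δ = 83.61°  ·
  (2,3): δ = 161.61°  ·
  (2,4): δ = 137.78°  ·
  (2,5): δ = 101.71°  ·
  (2,6): δ = 12.45°  ✓
  (3,4): δ = 156.17°  ·
  (3,5): δ = 120.10°  ·
  (3,6): δ = 30.85°  ✓
  (4,5): δ = 143.93°  ·
  (4,6): δ = 54.67°  ✓
  (5,6): δ = 90.74°  ·
antipodal pairs: 8

count = 8; pairs: (0,2), (0,3), (0,4), (1,4), (1,5), (2,6), (3,6), (4,6)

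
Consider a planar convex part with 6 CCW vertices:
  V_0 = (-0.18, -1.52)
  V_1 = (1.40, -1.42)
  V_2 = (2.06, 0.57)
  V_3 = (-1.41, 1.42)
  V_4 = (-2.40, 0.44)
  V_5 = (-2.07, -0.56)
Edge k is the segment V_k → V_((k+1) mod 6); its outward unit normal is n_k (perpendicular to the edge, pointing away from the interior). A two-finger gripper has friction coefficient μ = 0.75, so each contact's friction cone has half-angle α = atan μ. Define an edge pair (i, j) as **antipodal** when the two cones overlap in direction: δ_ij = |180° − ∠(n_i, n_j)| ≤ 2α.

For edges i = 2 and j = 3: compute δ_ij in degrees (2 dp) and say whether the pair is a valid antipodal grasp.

α = atan 0.75 = 36.87°;  2α = 73.74°
edge 2: e_2 = (-3.47, +0.85);  n_2 = (+0.2379, +0.9713)
edge 3: e_3 = (-0.99, -0.98);  n_3 = (-0.7035, +0.7107)
∠(n_2, n_3) = 58.47°
δ = |180° − 58.47°| = 121.53°
121.53° > 2α = 73.74°  →  invalid

δ = 121.53°, invalid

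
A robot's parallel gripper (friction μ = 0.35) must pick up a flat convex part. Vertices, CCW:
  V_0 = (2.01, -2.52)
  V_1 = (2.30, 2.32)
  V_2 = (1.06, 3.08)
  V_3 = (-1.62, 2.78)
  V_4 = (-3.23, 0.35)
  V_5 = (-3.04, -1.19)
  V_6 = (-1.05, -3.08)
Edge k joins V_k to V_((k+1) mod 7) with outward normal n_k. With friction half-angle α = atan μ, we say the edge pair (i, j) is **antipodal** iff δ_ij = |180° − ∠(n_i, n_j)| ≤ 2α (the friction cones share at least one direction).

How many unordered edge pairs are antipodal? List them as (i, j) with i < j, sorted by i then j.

count = 4; pairs: (0,3), (0,4), (1,5), (2,6)

α = atan 0.35 = 19.29°;  2α = 38.58°
n_0 = (+0.9982, -0.0598)
n_1 = (+0.5226, +0.8526)
n_2 = (-0.1112, +0.9938)
n_3 = (-0.8336, +0.5523)
n_4 = (-0.9925, -0.1224)
n_5 = (-0.6887, -0.7251)
n_6 = (+0.1800, -0.9837)
  (0,1): δ = 118.08°  ·
  (0,2): δ = 80.18°  ·
  (0,3): δ = 30.10°  ✓
  (0,4): δ = 10.46°  ✓
  (0,5): δ = 49.91°  ·
  (0,6): δ = 103.80°  ·
  (1,2): δ = 142.11°  ·
  (1,3): δ = 92.02°  ·
  (1,4): δ = 51.46°  ·
  (1,5): δ = 12.02°  ✓
  (1,6): δ = 41.88°  ·
  (2,3): δ = 129.91°  ·
  (2,4): δ = 89.35°  ·
  (2,5): δ = 49.91°  ·
  (2,6): δ = 3.98°  ✓
  (3,4): δ = 139.44°  ·
  (3,5): δ = 100.00°  ·
  (3,6): δ = 46.10°  ·
  (4,5): δ = 140.56°  ·
  (4,6): δ = 86.66°  ·
  (5,6): δ = 126.11°  ·
antipodal pairs: 4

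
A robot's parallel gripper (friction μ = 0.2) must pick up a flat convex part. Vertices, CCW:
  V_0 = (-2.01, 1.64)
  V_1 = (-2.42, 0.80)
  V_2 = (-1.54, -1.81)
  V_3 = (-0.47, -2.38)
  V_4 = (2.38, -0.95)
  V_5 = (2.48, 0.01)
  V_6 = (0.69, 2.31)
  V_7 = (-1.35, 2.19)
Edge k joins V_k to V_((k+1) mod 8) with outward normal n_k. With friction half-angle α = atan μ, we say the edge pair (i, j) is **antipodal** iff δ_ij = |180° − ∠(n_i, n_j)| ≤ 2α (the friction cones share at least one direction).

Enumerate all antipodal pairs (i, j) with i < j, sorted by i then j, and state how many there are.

count = 3; pairs: (0,4), (1,5), (3,7)

α = atan 0.2 = 11.31°;  2α = 22.62°
n_0 = (-0.8987, +0.4386)
n_1 = (-0.9476, -0.3195)
n_2 = (-0.4702, -0.8826)
n_3 = (+0.4485, -0.8938)
n_4 = (+0.9946, -0.1036)
n_5 = (+0.7892, +0.6142)
n_6 = (-0.0587, +0.9983)
n_7 = (-0.6402, +0.7682)
  (0,1): δ = 135.35°  ·
  (0,2): δ = 92.03°  ·
  (0,3): δ = 37.34°  ·
  (0,4): δ = 20.07°  ✓
  (0,5): δ = 63.91°  ·
  (0,6): δ = 119.38°  ·
  (0,7): δ = 155.82°  ·
  (1,2): δ = 136.68°  ·
  (1,3): δ = 81.99°  ·
  (1,4): δ = 24.58°  ·
  (1,5): δ = 19.26°  ✓
  (1,6): δ = 74.73°  ·
  (1,7): δ = 111.17°  ·
  (2,3): δ = 125.31°  ·
  (2,4): δ = 67.90°  ·
  (2,5): δ = 24.06°  ·
  (2,6): δ = 31.41°  ·
  (2,7): δ = 67.85°  ·
  (3,4): δ = 122.59°  ·
  (3,5): δ = 78.75°  ·
  (3,6): δ = 23.28°  ·
  (3,7): δ = 13.16°  ✓
  (4,5): δ = 136.16°  ·
  (4,6): δ = 80.69°  ·
  (4,7): δ = 44.25°  ·
  (5,6): δ = 124.53°  ·
  (5,7): δ = 88.09°  ·
  (6,7): δ = 143.56°  ·
antipodal pairs: 3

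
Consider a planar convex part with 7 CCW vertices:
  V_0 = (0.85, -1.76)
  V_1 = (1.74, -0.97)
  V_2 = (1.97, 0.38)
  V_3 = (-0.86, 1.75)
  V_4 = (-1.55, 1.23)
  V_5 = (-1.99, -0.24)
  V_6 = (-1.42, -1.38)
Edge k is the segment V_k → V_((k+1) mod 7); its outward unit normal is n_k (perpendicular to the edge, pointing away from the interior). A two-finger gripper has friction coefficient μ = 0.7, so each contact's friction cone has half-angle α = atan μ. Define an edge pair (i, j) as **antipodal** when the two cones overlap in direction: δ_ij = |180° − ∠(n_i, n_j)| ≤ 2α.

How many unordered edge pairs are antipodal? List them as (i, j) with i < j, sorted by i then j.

count = 9; pairs: (0,2), (0,3), (0,4), (1,3), (1,4), (1,5), (2,5), (2,6), (3,6)

α = atan 0.7 = 34.99°;  2α = 69.98°
n_0 = (+0.6638, -0.7479)
n_1 = (+0.9858, -0.1680)
n_2 = (+0.4357, +0.9001)
n_3 = (-0.6019, +0.7986)
n_4 = (-0.9580, +0.2867)
n_5 = (-0.8944, -0.4472)
n_6 = (-0.1651, -0.9863)
  (0,1): δ = 141.26°  ·
  (0,2): δ = 67.43°  ✓
  (0,3): δ = 4.59°  ✓
  (0,4): δ = 31.74°  ✓
  (0,5): δ = 74.97°  ·
  (0,6): δ = 128.90°  ·
  (1,2): δ = 106.16°  ·
  (1,3): δ = 43.33°  ✓
  (1,4): δ = 6.99°  ✓
  (1,5): δ = 36.23°  ✓
  (1,6): δ = 90.17°  ·
  (2,3): δ = 117.17°  ·
  (2,4): δ = 80.83°  ·
  (2,5): δ = 37.60°  ✓
  (2,6): δ = 16.33°  ✓
  (3,4): δ = 143.67°  ·
  (3,5): δ = 100.44°  ·
  (3,6): δ = 46.51°  ✓
  (4,5): δ = 136.77°  ·
  (4,6): δ = 82.84°  ·
  (5,6): δ = 126.07°  ·
antipodal pairs: 9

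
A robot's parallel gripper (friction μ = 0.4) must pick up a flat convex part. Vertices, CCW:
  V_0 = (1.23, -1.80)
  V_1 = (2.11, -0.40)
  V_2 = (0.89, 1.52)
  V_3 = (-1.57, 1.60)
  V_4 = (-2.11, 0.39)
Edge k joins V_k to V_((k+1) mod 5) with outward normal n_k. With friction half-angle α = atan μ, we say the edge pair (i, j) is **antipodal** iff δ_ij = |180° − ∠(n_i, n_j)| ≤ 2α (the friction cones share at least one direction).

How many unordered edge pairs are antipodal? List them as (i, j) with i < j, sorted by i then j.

count = 3; pairs: (0,3), (1,4), (2,4)

α = atan 0.4 = 21.80°;  2α = 43.60°
n_0 = (+0.8466, -0.5322)
n_1 = (+0.8440, +0.5363)
n_2 = (+0.0325, +0.9995)
n_3 = (-0.9132, +0.4075)
n_4 = (-0.5483, -0.8363)
  (0,1): δ = 115.42°  ·
  (0,2): δ = 59.71°  ·
  (0,3): δ = 8.10°  ✓
  (0,4): δ = 88.90°  ·
  (1,2): δ = 124.30°  ·
  (1,3): δ = 56.48°  ·
  (1,4): δ = 24.32°  ✓
  (2,3): δ = 112.19°  ·
  (2,4): δ = 31.39°  ✓
  (3,4): δ = 99.20°  ·
antipodal pairs: 3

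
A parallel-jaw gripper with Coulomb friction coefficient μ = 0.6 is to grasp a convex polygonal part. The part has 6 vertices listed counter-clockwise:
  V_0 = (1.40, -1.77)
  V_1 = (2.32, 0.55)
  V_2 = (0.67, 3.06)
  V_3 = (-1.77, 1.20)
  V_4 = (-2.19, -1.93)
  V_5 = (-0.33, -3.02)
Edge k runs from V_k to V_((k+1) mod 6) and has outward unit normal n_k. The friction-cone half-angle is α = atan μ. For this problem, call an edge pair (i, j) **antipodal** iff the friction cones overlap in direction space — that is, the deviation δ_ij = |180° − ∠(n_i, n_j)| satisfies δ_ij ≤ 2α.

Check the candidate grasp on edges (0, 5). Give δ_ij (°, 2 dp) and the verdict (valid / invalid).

α = atan 0.6 = 30.96°;  2α = 61.93°
edge 0: e_0 = (+0.92, +2.32);  n_0 = (+0.9296, -0.3686)
edge 5: e_5 = (+1.73, +1.25);  n_5 = (+0.5857, -0.8106)
∠(n_0, n_5) = 32.52°
δ = |180° − 32.52°| = 147.48°
147.48° > 2α = 61.93°  →  invalid

δ = 147.48°, invalid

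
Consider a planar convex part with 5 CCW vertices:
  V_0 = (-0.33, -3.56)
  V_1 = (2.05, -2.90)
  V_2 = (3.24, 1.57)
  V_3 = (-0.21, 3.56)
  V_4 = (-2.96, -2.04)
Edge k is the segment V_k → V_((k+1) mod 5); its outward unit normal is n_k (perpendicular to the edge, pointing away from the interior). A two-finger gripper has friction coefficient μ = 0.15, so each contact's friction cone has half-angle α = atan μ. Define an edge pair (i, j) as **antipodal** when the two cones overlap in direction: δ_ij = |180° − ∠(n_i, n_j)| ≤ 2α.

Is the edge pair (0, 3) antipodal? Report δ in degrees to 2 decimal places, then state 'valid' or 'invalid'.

δ = 48.35°, invalid

α = atan 0.15 = 8.53°;  2α = 17.06°
edge 0: e_0 = (+2.38, +0.66);  n_0 = (+0.2672, -0.9636)
edge 3: e_3 = (-2.75, -5.60);  n_3 = (-0.8976, +0.4408)
∠(n_0, n_3) = 131.65°
δ = |180° − 131.65°| = 48.35°
48.35° > 2α = 17.06°  →  invalid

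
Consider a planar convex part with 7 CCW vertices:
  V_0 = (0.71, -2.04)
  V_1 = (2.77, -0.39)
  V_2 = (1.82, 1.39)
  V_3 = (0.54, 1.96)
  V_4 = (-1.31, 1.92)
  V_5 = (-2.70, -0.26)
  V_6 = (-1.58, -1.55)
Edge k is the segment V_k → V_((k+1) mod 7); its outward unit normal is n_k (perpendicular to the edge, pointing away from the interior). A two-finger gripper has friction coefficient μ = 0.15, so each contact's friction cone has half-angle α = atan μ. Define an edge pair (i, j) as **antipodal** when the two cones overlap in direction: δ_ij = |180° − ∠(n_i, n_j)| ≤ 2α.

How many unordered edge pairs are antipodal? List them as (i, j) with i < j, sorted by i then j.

α = atan 0.15 = 8.53°;  2α = 17.06°
n_0 = (+0.6252, -0.7805)
n_1 = (+0.8822, +0.4708)
n_2 = (+0.4068, +0.9135)
n_3 = (-0.0216, +0.9998)
n_4 = (-0.8432, +0.5376)
n_5 = (-0.7551, -0.6556)
n_6 = (-0.2092, -0.9779)
  (0,1): δ = 100.60°  ·
  (0,2): δ = 62.70°  ·
  (0,3): δ = 37.46°  ·
  (0,4): δ = 18.78°  ·
  (0,5): δ = 92.27°  ·
  (0,6): δ = 129.23°  ·
  (1,2): δ = 142.09°  ·
  (1,3): δ = 116.85°  ·
  (1,4): δ = 60.61°  ·
  (1,5): δ = 12.88°  ✓
  (1,6): δ = 49.83°  ·
  (2,3): δ = 154.76°  ·
  (2,4): δ = 98.52°  ·
  (2,5): δ = 25.03°  ·
  (2,6): δ = 11.93°  ✓
  (3,4): δ = 123.76°  ·
  (3,5): δ = 50.27°  ·
  (3,6): δ = 13.32°  ✓
  (4,5): δ = 106.51°  ·
  (4,6): δ = 69.56°  ·
  (5,6): δ = 143.04°  ·
antipodal pairs: 3

count = 3; pairs: (1,5), (2,6), (3,6)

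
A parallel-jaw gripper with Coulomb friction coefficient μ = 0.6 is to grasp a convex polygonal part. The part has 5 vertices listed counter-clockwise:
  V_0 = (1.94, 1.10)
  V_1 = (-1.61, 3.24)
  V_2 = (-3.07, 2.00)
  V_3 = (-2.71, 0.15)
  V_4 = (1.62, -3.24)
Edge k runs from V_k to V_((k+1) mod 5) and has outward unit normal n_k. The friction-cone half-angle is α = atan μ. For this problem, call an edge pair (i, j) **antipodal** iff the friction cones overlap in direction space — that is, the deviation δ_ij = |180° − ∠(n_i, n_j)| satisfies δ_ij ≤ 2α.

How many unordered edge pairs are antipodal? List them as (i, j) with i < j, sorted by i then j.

α = atan 0.6 = 30.96°;  2α = 61.93°
n_0 = (+0.5163, +0.8564)
n_1 = (-0.6473, +0.7622)
n_2 = (-0.9816, -0.1910)
n_3 = (-0.6165, -0.7874)
n_4 = (+0.9973, -0.0735)
  (0,1): δ = 108.58°  ·
  (0,2): δ = 47.91°  ✓
  (0,3): δ = 6.98°  ✓
  (0,4): δ = 116.87°  ·
  (1,2): δ = 119.33°  ·
  (1,3): δ = 78.40°  ·
  (1,4): δ = 45.44°  ✓
  (2,3): δ = 139.07°  ·
  (2,4): δ = 15.23°  ✓
  (3,4): δ = 56.16°  ✓
antipodal pairs: 5

count = 5; pairs: (0,2), (0,3), (1,4), (2,4), (3,4)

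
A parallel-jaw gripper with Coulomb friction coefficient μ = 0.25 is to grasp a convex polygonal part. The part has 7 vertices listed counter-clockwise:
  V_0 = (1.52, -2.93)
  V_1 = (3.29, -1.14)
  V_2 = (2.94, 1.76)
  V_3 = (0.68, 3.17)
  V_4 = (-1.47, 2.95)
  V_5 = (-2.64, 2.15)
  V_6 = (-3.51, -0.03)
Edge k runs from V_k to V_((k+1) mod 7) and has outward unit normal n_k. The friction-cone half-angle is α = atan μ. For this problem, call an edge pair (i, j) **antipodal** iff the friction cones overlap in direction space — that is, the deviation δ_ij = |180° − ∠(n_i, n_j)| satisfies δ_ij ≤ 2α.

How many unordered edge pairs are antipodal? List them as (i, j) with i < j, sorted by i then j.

α = atan 0.25 = 14.04°;  2α = 28.07°
n_0 = (+0.7111, -0.7031)
n_1 = (+0.9928, +0.1198)
n_2 = (+0.5293, +0.8484)
n_3 = (-0.1018, +0.9948)
n_4 = (-0.5644, +0.8255)
n_5 = (-0.9288, +0.3707)
n_6 = (-0.4995, -0.8663)
  (0,1): δ = 128.44°  ·
  (0,2): δ = 77.28°  ·
  (0,3): δ = 39.48°  ·
  (0,4): δ = 10.96°  ✓
  (0,5): δ = 22.92°  ✓
  (0,6): δ = 104.71°  ·
  (1,2): δ = 128.84°  ·
  (1,3): δ = 91.04°  ·
  (1,4): δ = 62.52°  ·
  (1,5): δ = 28.64°  ·
  (1,6): δ = 53.15°  ·
  (2,3): δ = 142.20°  ·
  (2,4): δ = 113.68°  ·
  (2,5): δ = 79.80°  ·
  (2,6): δ = 1.99°  ✓
  (3,4): δ = 151.48°  ·
  (3,5): δ = 117.60°  ·
  (3,6): δ = 35.81°  ·
  (4,5): δ = 146.12°  ·
  (4,6): δ = 64.33°  ·
  (5,6): δ = 98.21°  ·
antipodal pairs: 3

count = 3; pairs: (0,4), (0,5), (2,6)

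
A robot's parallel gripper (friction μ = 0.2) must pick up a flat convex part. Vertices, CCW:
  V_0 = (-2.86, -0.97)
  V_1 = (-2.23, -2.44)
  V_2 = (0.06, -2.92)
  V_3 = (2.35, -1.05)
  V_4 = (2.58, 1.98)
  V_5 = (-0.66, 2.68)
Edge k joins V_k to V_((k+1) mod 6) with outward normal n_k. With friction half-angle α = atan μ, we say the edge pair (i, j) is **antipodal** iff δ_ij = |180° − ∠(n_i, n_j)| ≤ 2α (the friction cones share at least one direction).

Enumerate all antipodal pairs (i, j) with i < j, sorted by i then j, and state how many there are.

count = 2; pairs: (1,4), (2,5)

α = atan 0.2 = 11.31°;  2α = 22.62°
n_0 = (-0.9191, -0.3939)
n_1 = (-0.2051, -0.9787)
n_2 = (+0.6325, -0.7746)
n_3 = (+0.9971, -0.0757)
n_4 = (+0.2112, +0.9774)
n_5 = (-0.8565, +0.5162)
  (0,1): δ = 125.04°  ·
  (0,2): δ = 73.96°  ·
  (0,3): δ = 27.54°  ·
  (0,4): δ = 54.61°  ·
  (0,5): δ = 125.72°  ·
  (1,2): δ = 128.93°  ·
  (1,3): δ = 82.50°  ·
  (1,4): δ = 0.35°  ✓
  (1,5): δ = 70.76°  ·
  (2,3): δ = 133.58°  ·
  (2,4): δ = 51.43°  ·
  (2,5): δ = 19.69°  ✓
  (3,4): δ = 97.85°  ·
  (3,5): δ = 26.74°  ·
  (4,5): δ = 108.89°  ·
antipodal pairs: 2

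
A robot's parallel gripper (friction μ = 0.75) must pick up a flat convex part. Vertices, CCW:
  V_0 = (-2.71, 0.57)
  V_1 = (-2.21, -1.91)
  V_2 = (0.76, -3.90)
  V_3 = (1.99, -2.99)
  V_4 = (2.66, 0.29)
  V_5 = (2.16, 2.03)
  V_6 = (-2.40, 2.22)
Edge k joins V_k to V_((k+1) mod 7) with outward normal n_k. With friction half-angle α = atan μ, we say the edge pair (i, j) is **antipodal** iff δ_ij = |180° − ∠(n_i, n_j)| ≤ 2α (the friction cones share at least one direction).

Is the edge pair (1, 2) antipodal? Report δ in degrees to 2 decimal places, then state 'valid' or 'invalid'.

α = atan 0.75 = 36.87°;  2α = 73.74°
edge 1: e_1 = (+2.97, -1.99);  n_1 = (-0.5566, -0.8308)
edge 2: e_2 = (+1.23, +0.91);  n_2 = (+0.5948, -0.8039)
∠(n_1, n_2) = 70.32°
δ = |180° − 70.32°| = 109.68°
109.68° > 2α = 73.74°  →  invalid

δ = 109.68°, invalid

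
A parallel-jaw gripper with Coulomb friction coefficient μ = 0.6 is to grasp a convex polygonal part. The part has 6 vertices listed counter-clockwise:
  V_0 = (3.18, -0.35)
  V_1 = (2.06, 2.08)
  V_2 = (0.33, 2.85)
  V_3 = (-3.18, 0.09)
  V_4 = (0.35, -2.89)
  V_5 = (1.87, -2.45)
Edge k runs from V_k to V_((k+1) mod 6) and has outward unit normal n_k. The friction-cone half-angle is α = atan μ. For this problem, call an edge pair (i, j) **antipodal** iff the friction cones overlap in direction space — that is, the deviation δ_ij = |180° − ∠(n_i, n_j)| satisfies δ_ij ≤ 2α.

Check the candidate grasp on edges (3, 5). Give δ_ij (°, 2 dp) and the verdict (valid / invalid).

α = atan 0.6 = 30.96°;  2α = 61.93°
edge 3: e_3 = (+3.53, -2.98);  n_3 = (-0.6451, -0.7641)
edge 5: e_5 = (+1.31, +2.10);  n_5 = (+0.8485, -0.5293)
∠(n_3, n_5) = 98.21°
δ = |180° − 98.21°| = 81.79°
81.79° > 2α = 61.93°  →  invalid

δ = 81.79°, invalid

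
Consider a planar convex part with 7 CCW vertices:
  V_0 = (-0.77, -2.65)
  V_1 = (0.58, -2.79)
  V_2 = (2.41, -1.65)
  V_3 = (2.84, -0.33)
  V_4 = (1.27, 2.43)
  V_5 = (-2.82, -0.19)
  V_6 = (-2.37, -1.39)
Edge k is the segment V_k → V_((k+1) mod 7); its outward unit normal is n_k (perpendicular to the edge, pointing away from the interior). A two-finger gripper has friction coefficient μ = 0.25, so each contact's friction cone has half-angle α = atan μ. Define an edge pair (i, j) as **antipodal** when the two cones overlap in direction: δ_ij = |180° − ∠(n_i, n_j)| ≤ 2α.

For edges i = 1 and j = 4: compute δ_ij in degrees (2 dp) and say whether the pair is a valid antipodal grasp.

α = atan 0.25 = 14.04°;  2α = 28.07°
edge 1: e_1 = (+1.83, +1.14);  n_1 = (+0.5287, -0.8488)
edge 4: e_4 = (-4.09, -2.62);  n_4 = (-0.5394, +0.8420)
∠(n_1, n_4) = 179.28°
δ = |180° − 179.28°| = 0.72°
0.72° ≤ 2α = 28.07°  →  valid

δ = 0.72°, valid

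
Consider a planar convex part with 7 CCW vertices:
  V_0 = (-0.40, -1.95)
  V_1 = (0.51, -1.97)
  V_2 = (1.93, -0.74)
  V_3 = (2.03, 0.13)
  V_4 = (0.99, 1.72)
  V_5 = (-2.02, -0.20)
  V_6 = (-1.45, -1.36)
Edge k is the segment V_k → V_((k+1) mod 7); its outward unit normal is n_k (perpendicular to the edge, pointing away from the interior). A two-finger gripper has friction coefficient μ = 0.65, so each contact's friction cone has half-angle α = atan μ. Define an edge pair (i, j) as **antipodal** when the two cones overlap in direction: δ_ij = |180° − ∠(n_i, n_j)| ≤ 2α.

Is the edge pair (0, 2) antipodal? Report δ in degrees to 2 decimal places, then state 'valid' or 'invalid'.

α = atan 0.65 = 33.02°;  2α = 66.05°
edge 0: e_0 = (+0.91, -0.02);  n_0 = (-0.0220, -0.9998)
edge 2: e_2 = (+0.10, +0.87);  n_2 = (+0.9935, -0.1142)
∠(n_0, n_2) = 84.70°
δ = |180° − 84.70°| = 95.30°
95.30° > 2α = 66.05°  →  invalid

δ = 95.30°, invalid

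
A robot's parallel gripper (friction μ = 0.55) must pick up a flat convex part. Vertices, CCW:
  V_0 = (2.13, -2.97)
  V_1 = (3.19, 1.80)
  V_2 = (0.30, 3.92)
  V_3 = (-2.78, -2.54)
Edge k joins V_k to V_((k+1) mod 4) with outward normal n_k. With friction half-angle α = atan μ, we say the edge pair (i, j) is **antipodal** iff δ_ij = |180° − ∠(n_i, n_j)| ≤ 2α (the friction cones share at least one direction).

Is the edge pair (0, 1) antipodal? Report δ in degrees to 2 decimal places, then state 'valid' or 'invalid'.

δ = 113.73°, invalid

α = atan 0.55 = 28.81°;  2α = 57.62°
edge 0: e_0 = (+1.06, +4.77);  n_0 = (+0.9762, -0.2169)
edge 1: e_1 = (-2.89, +2.12);  n_1 = (+0.5915, +0.8063)
∠(n_0, n_1) = 66.27°
δ = |180° − 66.27°| = 113.73°
113.73° > 2α = 57.62°  →  invalid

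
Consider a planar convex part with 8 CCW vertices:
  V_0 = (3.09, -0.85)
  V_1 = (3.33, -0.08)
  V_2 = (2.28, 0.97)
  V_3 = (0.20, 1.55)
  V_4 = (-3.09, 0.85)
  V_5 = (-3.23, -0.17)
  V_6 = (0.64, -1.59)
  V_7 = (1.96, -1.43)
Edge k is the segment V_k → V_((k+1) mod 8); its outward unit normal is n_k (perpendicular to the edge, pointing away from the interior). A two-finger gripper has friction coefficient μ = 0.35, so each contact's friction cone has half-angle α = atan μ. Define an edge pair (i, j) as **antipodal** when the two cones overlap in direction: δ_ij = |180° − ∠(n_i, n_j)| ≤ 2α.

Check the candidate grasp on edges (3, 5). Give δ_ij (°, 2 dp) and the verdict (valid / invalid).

δ = 32.16°, valid

α = atan 0.35 = 19.29°;  2α = 38.58°
edge 3: e_3 = (-3.29, -0.70);  n_3 = (-0.2081, +0.9781)
edge 5: e_5 = (+3.87, -1.42);  n_5 = (-0.3445, -0.9388)
∠(n_3, n_5) = 147.84°
δ = |180° − 147.84°| = 32.16°
32.16° ≤ 2α = 38.58°  →  valid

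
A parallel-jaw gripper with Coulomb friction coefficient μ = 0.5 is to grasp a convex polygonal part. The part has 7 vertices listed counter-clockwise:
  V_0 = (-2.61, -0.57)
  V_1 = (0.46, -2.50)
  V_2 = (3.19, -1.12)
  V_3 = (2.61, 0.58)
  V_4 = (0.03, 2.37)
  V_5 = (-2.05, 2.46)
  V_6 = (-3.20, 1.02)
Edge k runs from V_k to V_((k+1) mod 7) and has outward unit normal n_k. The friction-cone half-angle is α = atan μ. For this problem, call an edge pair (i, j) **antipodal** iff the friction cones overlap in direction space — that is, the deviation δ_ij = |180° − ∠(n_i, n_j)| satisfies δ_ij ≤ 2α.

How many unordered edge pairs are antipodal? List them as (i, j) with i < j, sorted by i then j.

count = 7; pairs: (0,2), (0,3), (0,4), (1,4), (1,5), (2,6), (3,6)

α = atan 0.5 = 26.57°;  2α = 53.13°
n_0 = (-0.5322, -0.8466)
n_1 = (+0.4511, -0.8925)
n_2 = (+0.9464, +0.3229)
n_3 = (+0.5700, +0.8216)
n_4 = (+0.0432, +0.9991)
n_5 = (-0.7814, +0.6240)
n_6 = (-0.9375, -0.3479)
  (0,1): δ = 121.03°  ·
  (0,2): δ = 39.01°  ✓
  (0,3): δ = 2.60°  ✓
  (0,4): δ = 29.68°  ✓
  (0,5): δ = 83.54°  ·
  (0,6): δ = 142.51°  ·
  (1,2): δ = 97.98°  ·
  (1,3): δ = 61.57°  ·
  (1,4): δ = 29.29°  ✓
  (1,5): δ = 24.57°  ✓
  (1,6): δ = 83.54°  ·
  (2,3): δ = 143.59°  ·
  (2,4): δ = 111.32°  ·
  (2,5): δ = 57.45°  ·
  (2,6): δ = 1.52°  ✓
  (3,4): δ = 147.72°  ·
  (3,5): δ = 93.86°  ·
  (3,6): δ = 34.89°  ✓
  (4,5): δ = 126.13°  ·
  (4,6): δ = 67.16°  ·
  (5,6): δ = 121.03°  ·
antipodal pairs: 7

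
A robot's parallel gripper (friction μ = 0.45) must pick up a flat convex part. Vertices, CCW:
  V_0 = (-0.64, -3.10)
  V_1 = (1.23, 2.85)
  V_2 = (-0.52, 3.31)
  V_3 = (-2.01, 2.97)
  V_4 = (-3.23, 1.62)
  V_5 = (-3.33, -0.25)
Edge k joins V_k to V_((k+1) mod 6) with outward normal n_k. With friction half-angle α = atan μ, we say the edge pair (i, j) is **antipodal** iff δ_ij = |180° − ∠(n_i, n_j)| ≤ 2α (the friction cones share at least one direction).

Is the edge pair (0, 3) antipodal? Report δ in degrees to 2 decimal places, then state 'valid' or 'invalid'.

α = atan 0.45 = 24.23°;  2α = 48.46°
edge 0: e_0 = (+1.87, +5.95);  n_0 = (+0.9540, -0.2998)
edge 3: e_3 = (-1.22, -1.35);  n_3 = (-0.7419, +0.6705)
∠(n_0, n_3) = 155.34°
δ = |180° − 155.34°| = 24.66°
24.66° ≤ 2α = 48.46°  →  valid

δ = 24.66°, valid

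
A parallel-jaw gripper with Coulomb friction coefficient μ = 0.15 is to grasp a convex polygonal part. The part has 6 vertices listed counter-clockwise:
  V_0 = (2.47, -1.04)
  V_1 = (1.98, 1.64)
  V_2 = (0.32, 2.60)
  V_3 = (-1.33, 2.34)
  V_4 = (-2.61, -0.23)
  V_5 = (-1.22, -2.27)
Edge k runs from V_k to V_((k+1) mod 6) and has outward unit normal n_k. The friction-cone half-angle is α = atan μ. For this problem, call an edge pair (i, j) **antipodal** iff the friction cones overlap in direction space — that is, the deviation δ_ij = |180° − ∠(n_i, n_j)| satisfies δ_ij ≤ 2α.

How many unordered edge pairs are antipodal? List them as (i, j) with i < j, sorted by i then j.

α = atan 0.15 = 8.53°;  2α = 17.06°
n_0 = (+0.9837, +0.1799)
n_1 = (+0.5006, +0.8657)
n_2 = (-0.1557, +0.9878)
n_3 = (-0.8951, +0.4458)
n_4 = (-0.8264, -0.5631)
n_5 = (+0.3162, -0.9487)
  (0,1): δ = 130.40°  ·
  (0,2): δ = 91.41°  ·
  (0,3): δ = 36.84°  ·
  (0,4): δ = 23.91°  ·
  (0,5): δ = 98.07°  ·
  (1,2): δ = 141.00°  ·
  (1,3): δ = 86.43°  ·
  (1,4): δ = 25.69°  ·
  (1,5): δ = 48.48°  ·
  (2,3): δ = 125.43°  ·
  (2,4): δ = 64.69°  ·
  (2,5): δ = 9.48°  ✓
  (3,4): δ = 119.25°  ·
  (3,5): δ = 45.09°  ·
  (4,5): δ = 105.83°  ·
antipodal pairs: 1

count = 1; pairs: (2,5)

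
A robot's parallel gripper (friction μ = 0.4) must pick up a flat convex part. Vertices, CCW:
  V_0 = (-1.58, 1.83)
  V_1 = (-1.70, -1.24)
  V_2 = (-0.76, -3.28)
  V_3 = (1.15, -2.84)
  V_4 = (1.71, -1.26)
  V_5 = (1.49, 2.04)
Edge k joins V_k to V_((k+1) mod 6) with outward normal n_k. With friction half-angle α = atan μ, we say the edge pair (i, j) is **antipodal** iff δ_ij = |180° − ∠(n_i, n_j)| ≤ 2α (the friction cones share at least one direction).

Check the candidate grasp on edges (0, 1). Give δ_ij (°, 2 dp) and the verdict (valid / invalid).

α = atan 0.4 = 21.80°;  2α = 43.60°
edge 0: e_0 = (-0.12, -3.07);  n_0 = (-0.9992, +0.0391)
edge 1: e_1 = (+0.94, -2.04);  n_1 = (-0.9082, -0.4185)
∠(n_0, n_1) = 26.98°
δ = |180° − 26.98°| = 153.02°
153.02° > 2α = 43.60°  →  invalid

δ = 153.02°, invalid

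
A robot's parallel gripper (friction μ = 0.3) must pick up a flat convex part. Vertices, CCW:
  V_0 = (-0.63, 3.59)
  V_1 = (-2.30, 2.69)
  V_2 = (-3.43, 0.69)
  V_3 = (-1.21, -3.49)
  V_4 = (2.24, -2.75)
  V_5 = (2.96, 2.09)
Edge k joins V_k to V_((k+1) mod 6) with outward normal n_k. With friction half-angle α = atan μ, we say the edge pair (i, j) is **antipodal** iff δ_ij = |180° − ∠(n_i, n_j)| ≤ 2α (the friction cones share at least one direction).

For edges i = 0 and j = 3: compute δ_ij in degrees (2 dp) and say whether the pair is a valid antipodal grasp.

δ = 16.22°, valid

α = atan 0.3 = 16.70°;  2α = 33.40°
edge 0: e_0 = (-1.67, -0.90);  n_0 = (-0.4744, +0.8803)
edge 3: e_3 = (+3.45, +0.74);  n_3 = (+0.2097, -0.9778)
∠(n_0, n_3) = 163.78°
δ = |180° − 163.78°| = 16.22°
16.22° ≤ 2α = 33.40°  →  valid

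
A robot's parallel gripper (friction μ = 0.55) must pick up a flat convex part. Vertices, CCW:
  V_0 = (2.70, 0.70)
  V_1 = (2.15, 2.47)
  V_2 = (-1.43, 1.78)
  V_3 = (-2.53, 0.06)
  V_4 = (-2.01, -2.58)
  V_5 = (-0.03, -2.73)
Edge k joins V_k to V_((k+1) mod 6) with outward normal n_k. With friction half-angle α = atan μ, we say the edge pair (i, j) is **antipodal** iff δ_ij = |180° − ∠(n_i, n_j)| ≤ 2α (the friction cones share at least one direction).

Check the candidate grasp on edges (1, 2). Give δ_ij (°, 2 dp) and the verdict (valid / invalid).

α = atan 0.55 = 28.81°;  2α = 57.62°
edge 1: e_1 = (-3.58, -0.69);  n_1 = (-0.1893, +0.9819)
edge 2: e_2 = (-1.10, -1.72);  n_2 = (-0.8424, +0.5388)
∠(n_1, n_2) = 46.49°
δ = |180° − 46.49°| = 133.51°
133.51° > 2α = 57.62°  →  invalid

δ = 133.51°, invalid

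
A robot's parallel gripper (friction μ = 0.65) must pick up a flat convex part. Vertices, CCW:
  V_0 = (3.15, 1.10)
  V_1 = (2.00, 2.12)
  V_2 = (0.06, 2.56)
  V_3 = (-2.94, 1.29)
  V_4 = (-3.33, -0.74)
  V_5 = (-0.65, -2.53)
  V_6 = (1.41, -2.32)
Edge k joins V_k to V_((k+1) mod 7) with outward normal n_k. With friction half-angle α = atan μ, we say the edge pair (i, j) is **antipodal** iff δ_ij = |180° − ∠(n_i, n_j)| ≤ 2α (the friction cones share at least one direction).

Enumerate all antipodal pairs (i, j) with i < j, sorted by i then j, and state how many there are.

count = 9; pairs: (0,3), (0,4), (0,5), (1,4), (1,5), (2,4), (2,5), (2,6), (3,6)

α = atan 0.65 = 33.02°;  2α = 66.05°
n_0 = (+0.6636, +0.7481)
n_1 = (+0.2212, +0.9752)
n_2 = (-0.3898, +0.9209)
n_3 = (-0.9820, +0.1887)
n_4 = (-0.5554, -0.8316)
n_5 = (+0.1014, -0.9948)
n_6 = (+0.8913, -0.4535)
  (0,1): δ = 151.21°  ·
  (0,2): δ = 115.48°  ·
  (0,3): δ = 59.30°  ✓
  (0,4): δ = 7.83°  ✓
  (0,5): δ = 47.39°  ✓
  (0,6): δ = 104.61°  ·
  (1,2): δ = 144.28°  ·
  (1,3): δ = 88.10°  ·
  (1,4): δ = 20.96°  ✓
  (1,5): δ = 18.60°  ✓
  (1,6): δ = 75.81°  ·
  (2,3): δ = 123.82°  ·
  (2,4): δ = 56.68°  ✓
  (2,5): δ = 17.12°  ✓
  (2,6): δ = 40.09°  ✓
  (3,4): δ = 112.86°  ·
  (3,5): δ = 73.30°  ·
  (3,6): δ = 16.09°  ✓
  (4,5): δ = 140.44°  ·
  (4,6): δ = 83.23°  ·
  (5,6): δ = 122.79°  ·
antipodal pairs: 9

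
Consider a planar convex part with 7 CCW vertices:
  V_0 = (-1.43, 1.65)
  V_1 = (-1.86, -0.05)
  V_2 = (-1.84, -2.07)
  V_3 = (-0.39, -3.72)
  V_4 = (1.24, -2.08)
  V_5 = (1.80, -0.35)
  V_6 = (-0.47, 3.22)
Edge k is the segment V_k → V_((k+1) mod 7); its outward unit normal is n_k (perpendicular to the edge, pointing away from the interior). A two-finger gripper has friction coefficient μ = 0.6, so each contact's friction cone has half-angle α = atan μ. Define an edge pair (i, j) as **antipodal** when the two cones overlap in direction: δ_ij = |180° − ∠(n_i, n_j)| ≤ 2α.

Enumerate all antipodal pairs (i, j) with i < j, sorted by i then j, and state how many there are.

count = 10; pairs: (0,3), (0,4), (0,5), (1,3), (1,4), (1,5), (2,4), (2,5), (3,6), (4,6)

α = atan 0.6 = 30.96°;  2α = 61.93°
n_0 = (-0.9695, +0.2452)
n_1 = (-1.0000, -0.0099)
n_2 = (-0.7512, -0.6601)
n_3 = (+0.7093, -0.7049)
n_4 = (+0.9514, -0.3080)
n_5 = (+0.8439, +0.5366)
n_6 = (-0.8531, +0.5217)
  (0,1): δ = 165.24°  ·
  (0,2): δ = 124.50°  ·
  (0,3): δ = 30.63°  ✓
  (0,4): δ = 3.74°  ✓
  (0,5): δ = 46.65°  ✓
  (0,6): δ = 162.75°  ·
  (1,2): δ = 139.26°  ·
  (1,3): δ = 45.39°  ✓
  (1,4): δ = 18.50°  ✓
  (1,5): δ = 31.88°  ✓
  (1,6): δ = 147.99°  ·
  (2,3): δ = 86.13°  ·
  (2,4): δ = 59.25°  ✓
  (2,5): δ = 8.86°  ✓
  (2,6): δ = 107.25°  ·
  (3,4): δ = 153.11°  ·
  (3,5): δ = 102.72°  ·
  (3,6): δ = 13.38°  ✓
  (4,5): δ = 129.61°  ·
  (4,6): δ = 13.51°  ✓
  (5,6): δ = 63.89°  ·
antipodal pairs: 10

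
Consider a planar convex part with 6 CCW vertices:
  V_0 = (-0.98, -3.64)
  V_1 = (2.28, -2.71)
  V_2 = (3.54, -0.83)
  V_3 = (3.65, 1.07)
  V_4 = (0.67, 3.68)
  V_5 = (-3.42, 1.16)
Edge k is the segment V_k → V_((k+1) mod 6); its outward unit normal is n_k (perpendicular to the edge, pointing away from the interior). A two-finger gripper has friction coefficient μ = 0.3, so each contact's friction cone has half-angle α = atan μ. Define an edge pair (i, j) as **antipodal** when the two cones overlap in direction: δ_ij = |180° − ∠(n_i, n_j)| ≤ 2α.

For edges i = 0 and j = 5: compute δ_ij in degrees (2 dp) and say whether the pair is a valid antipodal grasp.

δ = 101.02°, invalid

α = atan 0.3 = 16.70°;  2α = 33.40°
edge 0: e_0 = (+3.26, +0.93);  n_0 = (+0.2743, -0.9616)
edge 5: e_5 = (+2.44, -4.80);  n_5 = (-0.8914, -0.4531)
∠(n_0, n_5) = 78.98°
δ = |180° − 78.98°| = 101.02°
101.02° > 2α = 33.40°  →  invalid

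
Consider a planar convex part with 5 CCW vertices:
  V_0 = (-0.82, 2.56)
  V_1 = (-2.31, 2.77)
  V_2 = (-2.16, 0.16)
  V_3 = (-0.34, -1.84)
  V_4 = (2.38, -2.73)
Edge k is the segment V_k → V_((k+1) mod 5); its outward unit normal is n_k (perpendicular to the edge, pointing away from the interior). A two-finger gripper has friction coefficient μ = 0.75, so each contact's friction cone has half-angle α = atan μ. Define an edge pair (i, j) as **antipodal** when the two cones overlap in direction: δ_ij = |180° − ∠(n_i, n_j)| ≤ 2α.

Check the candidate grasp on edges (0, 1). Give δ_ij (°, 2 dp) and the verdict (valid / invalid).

α = atan 0.75 = 36.87°;  2α = 73.74°
edge 0: e_0 = (-1.49, +0.21);  n_0 = (+0.1396, +0.9902)
edge 1: e_1 = (+0.15, -2.61);  n_1 = (-0.9984, -0.0574)
∠(n_0, n_1) = 101.31°
δ = |180° − 101.31°| = 78.69°
78.69° > 2α = 73.74°  →  invalid

δ = 78.69°, invalid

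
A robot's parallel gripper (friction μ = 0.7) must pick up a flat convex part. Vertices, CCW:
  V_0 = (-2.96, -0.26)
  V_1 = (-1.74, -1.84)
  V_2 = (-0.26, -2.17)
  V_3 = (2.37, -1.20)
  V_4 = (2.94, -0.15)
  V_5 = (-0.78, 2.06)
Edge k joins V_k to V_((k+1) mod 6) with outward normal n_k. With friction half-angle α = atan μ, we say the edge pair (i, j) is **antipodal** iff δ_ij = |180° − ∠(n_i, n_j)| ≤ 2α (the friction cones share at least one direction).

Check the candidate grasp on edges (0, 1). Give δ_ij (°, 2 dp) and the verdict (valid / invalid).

α = atan 0.7 = 34.99°;  2α = 69.98°
edge 0: e_0 = (+1.22, -1.58);  n_0 = (-0.7915, -0.6112)
edge 1: e_1 = (+1.48, -0.33);  n_1 = (-0.2176, -0.9760)
∠(n_0, n_1) = 39.76°
δ = |180° − 39.76°| = 140.24°
140.24° > 2α = 69.98°  →  invalid

δ = 140.24°, invalid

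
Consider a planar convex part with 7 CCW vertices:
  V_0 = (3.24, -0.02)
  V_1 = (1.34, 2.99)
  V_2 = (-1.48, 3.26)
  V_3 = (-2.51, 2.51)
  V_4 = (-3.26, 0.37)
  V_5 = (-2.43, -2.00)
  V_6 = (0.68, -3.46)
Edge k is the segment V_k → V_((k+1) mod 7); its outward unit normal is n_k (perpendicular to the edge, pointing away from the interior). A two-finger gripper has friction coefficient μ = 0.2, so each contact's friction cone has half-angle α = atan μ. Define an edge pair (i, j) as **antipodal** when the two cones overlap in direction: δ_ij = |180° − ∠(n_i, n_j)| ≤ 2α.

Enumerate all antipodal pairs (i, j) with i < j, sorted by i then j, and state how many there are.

count = 4; pairs: (0,4), (1,5), (2,6), (3,6)

α = atan 0.2 = 11.31°;  2α = 22.62°
n_0 = (+0.8456, +0.5338)
n_1 = (+0.0953, +0.9954)
n_2 = (-0.5886, +0.8084)
n_3 = (-0.9437, +0.3307)
n_4 = (-0.9438, -0.3305)
n_5 = (-0.4250, -0.9052)
n_6 = (+0.8022, -0.5970)
  (0,1): δ = 127.73°  ·
  (0,2): δ = 86.20°  ·
  (0,3): δ = 51.58°  ·
  (0,4): δ = 12.96°  ✓
  (0,5): δ = 32.59°  ·
  (0,6): δ = 111.08°  ·
  (1,2): δ = 138.47°  ·
  (1,3): δ = 103.84°  ·
  (1,4): δ = 65.23°  ·
  (1,5): δ = 19.68°  ✓
  (1,6): δ = 58.81°  ·
  (2,3): δ = 145.37°  ·
  (2,4): δ = 106.76°  ·
  (2,5): δ = 61.21°  ·
  (2,6): δ = 17.28°  ✓
  (3,4): δ = 141.39°  ·
  (3,5): δ = 95.83°  ·
  (3,6): δ = 17.34°  ✓
  (4,5): δ = 134.45°  ·
  (4,6): δ = 55.96°  ·
  (5,6): δ = 101.51°  ·
antipodal pairs: 4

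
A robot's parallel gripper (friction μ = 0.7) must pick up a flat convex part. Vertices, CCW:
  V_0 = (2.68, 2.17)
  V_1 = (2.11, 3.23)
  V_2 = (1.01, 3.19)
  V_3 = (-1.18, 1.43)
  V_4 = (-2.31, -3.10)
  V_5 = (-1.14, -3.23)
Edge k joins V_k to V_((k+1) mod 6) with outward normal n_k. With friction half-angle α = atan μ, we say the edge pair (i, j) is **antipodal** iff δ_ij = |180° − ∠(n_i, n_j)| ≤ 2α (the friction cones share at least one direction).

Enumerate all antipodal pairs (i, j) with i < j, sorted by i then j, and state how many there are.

count = 7; pairs: (0,3), (0,4), (1,4), (1,5), (2,4), (2,5), (3,5)

α = atan 0.7 = 34.99°;  2α = 69.98°
n_0 = (+0.8807, +0.4736)
n_1 = (-0.0363, +0.9993)
n_2 = (-0.6264, +0.7795)
n_3 = (-0.9703, +0.2420)
n_4 = (-0.1104, -0.9939)
n_5 = (+0.8164, -0.5775)
  (0,1): δ = 116.19°  ·
  (0,2): δ = 79.48°  ·
  (0,3): δ = 42.27°  ✓
  (0,4): δ = 55.39°  ✓
  (0,5): δ = 116.46°  ·
  (1,2): δ = 143.30°  ·
  (1,3): δ = 106.09°  ·
  (1,4): δ = 8.42°  ✓
  (1,5): δ = 52.64°  ✓
  (2,3): δ = 142.79°  ·
  (2,4): δ = 45.13°  ✓
  (2,5): δ = 15.94°  ✓
  (3,4): δ = 82.33°  ·
  (3,5): δ = 21.27°  ✓
  (4,5): δ = 118.94°  ·
antipodal pairs: 7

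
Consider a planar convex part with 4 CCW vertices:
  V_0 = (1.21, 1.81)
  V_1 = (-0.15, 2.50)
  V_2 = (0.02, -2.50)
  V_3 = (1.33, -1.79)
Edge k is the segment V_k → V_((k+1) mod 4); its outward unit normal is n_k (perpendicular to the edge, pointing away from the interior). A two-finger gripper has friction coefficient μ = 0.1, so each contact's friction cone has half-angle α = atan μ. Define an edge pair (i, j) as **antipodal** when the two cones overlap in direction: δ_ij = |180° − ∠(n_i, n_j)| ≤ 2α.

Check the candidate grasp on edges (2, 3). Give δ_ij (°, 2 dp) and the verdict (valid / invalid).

δ = 116.55°, invalid

α = atan 0.1 = 5.71°;  2α = 11.42°
edge 2: e_2 = (+1.31, +0.71);  n_2 = (+0.4765, -0.8792)
edge 3: e_3 = (-0.12, +3.60);  n_3 = (+0.9994, +0.0333)
∠(n_2, n_3) = 63.45°
δ = |180° − 63.45°| = 116.55°
116.55° > 2α = 11.42°  →  invalid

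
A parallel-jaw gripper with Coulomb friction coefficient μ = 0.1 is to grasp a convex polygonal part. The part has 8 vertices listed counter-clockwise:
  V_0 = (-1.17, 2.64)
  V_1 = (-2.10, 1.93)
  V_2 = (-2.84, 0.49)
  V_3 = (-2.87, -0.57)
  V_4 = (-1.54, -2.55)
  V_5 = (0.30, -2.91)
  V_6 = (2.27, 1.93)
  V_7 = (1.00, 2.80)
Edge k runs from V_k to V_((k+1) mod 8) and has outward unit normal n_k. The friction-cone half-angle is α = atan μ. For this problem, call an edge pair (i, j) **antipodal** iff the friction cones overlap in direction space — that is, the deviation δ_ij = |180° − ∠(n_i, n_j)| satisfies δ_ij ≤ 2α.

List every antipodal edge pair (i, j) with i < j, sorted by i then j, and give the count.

α = atan 0.1 = 5.71°;  2α = 11.42°
n_0 = (-0.6068, +0.7948)
n_1 = (-0.8894, +0.4571)
n_2 = (-0.9996, +0.0283)
n_3 = (-0.8301, -0.5576)
n_4 = (-0.1920, -0.9814)
n_5 = (+0.9262, -0.3770)
n_6 = (+0.5651, +0.8250)
n_7 = (-0.0735, +0.9973)
  (0,1): δ = 154.56°  ·
  (0,2): δ = 128.98°  ·
  (0,3): δ = 93.47°  ·
  (0,4): δ = 48.43°  ·
  (0,5): δ = 30.49°  ·
  (0,6): δ = 108.23°  ·
  (0,7): δ = 146.86°  ·
  (1,2): δ = 154.42°  ·
  (1,3): δ = 118.91°  ·
  (1,4): δ = 73.87°  ·
  (1,5): δ = 5.05°  ✓
  (1,6): δ = 82.79°  ·
  (1,7): δ = 121.42°  ·
  (2,3): δ = 144.49°  ·
  (2,4): δ = 99.45°  ·
  (2,5): δ = 20.53°  ·
  (2,6): δ = 57.21°  ·
  (2,7): δ = 95.84°  ·
  (3,4): δ = 134.96°  ·
  (3,5): δ = 56.04°  ·
  (3,6): δ = 21.70°  ·
  (3,7): δ = 60.33°  ·
  (4,5): δ = 101.08°  ·
  (4,6): δ = 23.34°  ·
  (4,7): δ = 15.29°  ·
  (5,6): δ = 102.27°  ·
  (5,7): δ = 63.64°  ·
  (6,7): δ = 141.37°  ·
antipodal pairs: 1

count = 1; pairs: (1,5)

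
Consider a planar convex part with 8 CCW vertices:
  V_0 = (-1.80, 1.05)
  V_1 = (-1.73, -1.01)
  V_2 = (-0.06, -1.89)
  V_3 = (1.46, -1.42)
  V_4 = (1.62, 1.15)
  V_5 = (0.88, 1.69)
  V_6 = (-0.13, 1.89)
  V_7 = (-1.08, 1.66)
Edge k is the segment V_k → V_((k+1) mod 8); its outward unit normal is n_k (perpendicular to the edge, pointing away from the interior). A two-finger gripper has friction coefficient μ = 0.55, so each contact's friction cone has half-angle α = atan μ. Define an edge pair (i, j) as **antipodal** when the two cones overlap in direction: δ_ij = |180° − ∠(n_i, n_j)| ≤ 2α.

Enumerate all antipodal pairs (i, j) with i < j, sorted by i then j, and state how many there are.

count = 10; pairs: (0,3), (0,4), (1,4), (1,5), (1,6), (2,4), (2,5), (2,6), (2,7), (3,7)

α = atan 0.55 = 28.81°;  2α = 57.62°
n_0 = (-0.9994, -0.0340)
n_1 = (-0.4662, -0.8847)
n_2 = (+0.2954, -0.9554)
n_3 = (+0.9981, -0.0621)
n_4 = (+0.5895, +0.8078)
n_5 = (+0.1942, +0.9810)
n_6 = (-0.2353, +0.9719)
n_7 = (-0.6464, +0.7630)
  (0,1): δ = 119.73°  ·
  (0,2): δ = 74.76°  ·
  (0,3): δ = 5.51°  ✓
  (0,4): δ = 51.93°  ✓
  (0,5): δ = 76.85°  ·
  (0,6): δ = 101.66°  ·
  (0,7): δ = 128.33°  ·
  (1,2): δ = 135.03°  ·
  (1,3): δ = 65.78°  ·
  (1,4): δ = 8.33°  ✓
  (1,5): δ = 16.59°  ✓
  (1,6): δ = 41.40°  ✓
  (1,7): δ = 68.06°  ·
  (2,3): δ = 110.74°  ·
  (2,4): δ = 53.30°  ✓
  (2,5): δ = 28.38°  ✓
  (2,6): δ = 3.57°  ✓
  (2,7): δ = 23.09°  ✓
  (3,4): δ = 122.56°  ·
  (3,5): δ = 97.64°  ·
  (3,6): δ = 72.83°  ·
  (3,7): δ = 46.17°  ✓
  (4,5): δ = 155.08°  ·
  (4,6): δ = 130.27°  ·
  (4,7): δ = 103.61°  ·
  (5,6): δ = 155.19°  ·
  (5,7): δ = 128.53°  ·
  (6,7): δ = 153.34°  ·
antipodal pairs: 10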